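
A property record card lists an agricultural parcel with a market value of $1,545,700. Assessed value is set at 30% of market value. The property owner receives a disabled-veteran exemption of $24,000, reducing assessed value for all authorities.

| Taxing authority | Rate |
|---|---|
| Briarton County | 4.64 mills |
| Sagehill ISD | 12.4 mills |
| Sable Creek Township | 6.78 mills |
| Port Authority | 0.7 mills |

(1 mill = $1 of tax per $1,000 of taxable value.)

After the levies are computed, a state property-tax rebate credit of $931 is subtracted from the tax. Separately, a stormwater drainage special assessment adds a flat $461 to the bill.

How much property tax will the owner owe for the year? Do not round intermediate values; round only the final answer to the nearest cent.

Assessed value = $1,545,700 × 0.3 = $463,710
Taxable value = $463,710 − $24,000 = $439,710
Briarton County: $439,710 × 0.00464 = $2,040.2544
Sagehill ISD: $439,710 × 0.0124 = $5,452.404
Sable Creek Township: $439,710 × 0.00678 = $2,981.2338
Port Authority: $439,710 × 0.0007 = $307.797
Levies subtotal = $10,781.6892
After credit = $10,781.6892 − $931 = $9,850.6892
Total = $9,850.6892 + $461 = $10,311.6892

$10,311.69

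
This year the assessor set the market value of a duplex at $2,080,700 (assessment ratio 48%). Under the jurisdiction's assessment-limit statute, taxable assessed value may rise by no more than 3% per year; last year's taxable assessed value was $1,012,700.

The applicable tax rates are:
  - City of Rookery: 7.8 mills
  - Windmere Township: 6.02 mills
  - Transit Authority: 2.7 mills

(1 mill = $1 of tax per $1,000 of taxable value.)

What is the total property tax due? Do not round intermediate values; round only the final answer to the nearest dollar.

Uncapped assessed value = $2,080,700 × 0.48 = $998,736
Cap limit = $1,012,700 × 1.03 = $1,043,081
Taxable assessed value = min($998,736, $1,043,081) = $998,736 (cap does not bind)
City of Rookery: $998,736 × 0.0078 = $7,790.1408
Windmere Township: $998,736 × 0.00602 = $6,012.39072
Transit Authority: $998,736 × 0.0027 = $2,696.5872
Total = $16,499.11872

$16,499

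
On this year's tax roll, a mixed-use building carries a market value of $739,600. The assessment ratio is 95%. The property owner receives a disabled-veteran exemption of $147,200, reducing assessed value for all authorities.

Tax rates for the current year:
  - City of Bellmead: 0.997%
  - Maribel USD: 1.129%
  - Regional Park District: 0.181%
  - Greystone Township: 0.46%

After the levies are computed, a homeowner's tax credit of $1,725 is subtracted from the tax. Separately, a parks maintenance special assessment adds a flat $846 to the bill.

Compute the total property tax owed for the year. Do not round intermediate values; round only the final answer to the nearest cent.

Assessed value = $739,600 × 0.95 = $702,620
Taxable value = $702,620 − $147,200 = $555,420
City of Bellmead: $555,420 × 0.00997 = $5,537.5374
Maribel USD: $555,420 × 0.01129 = $6,270.6918
Regional Park District: $555,420 × 0.00181 = $1,005.3102
Greystone Township: $555,420 × 0.0046 = $2,554.932
Levies subtotal = $15,368.4714
After credit = $15,368.4714 − $1,725 = $13,643.4714
Total = $13,643.4714 + $846 = $14,489.4714

$14,489.47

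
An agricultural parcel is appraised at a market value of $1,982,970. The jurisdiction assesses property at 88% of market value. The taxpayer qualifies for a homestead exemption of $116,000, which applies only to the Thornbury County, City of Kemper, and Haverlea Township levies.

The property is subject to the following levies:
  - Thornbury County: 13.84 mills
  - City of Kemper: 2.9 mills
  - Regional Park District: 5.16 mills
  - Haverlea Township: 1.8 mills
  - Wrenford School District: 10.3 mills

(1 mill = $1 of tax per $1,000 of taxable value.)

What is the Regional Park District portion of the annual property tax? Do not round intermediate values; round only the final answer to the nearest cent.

Assessed value = $1,982,970 × 0.88 = $1,745,013.6
Regional Park District taxable value = $1,745,013.6 (exemption does not apply)
Regional Park District levy = $1,745,013.6 × 0.00516 = $9,004.270176

$9,004.27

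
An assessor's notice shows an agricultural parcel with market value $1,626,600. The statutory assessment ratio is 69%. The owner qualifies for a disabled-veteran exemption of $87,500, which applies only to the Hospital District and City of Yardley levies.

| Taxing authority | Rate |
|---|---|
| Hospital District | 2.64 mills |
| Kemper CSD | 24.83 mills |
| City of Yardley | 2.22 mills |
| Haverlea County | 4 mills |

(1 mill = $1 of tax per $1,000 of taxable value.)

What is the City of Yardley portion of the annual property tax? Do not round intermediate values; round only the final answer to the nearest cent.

$2,297.38

Assessed value = $1,626,600 × 0.69 = $1,122,354
City of Yardley taxable value = $1,122,354 − $87,500 = $1,034,854
City of Yardley levy = $1,034,854 × 0.00222 = $2,297.37588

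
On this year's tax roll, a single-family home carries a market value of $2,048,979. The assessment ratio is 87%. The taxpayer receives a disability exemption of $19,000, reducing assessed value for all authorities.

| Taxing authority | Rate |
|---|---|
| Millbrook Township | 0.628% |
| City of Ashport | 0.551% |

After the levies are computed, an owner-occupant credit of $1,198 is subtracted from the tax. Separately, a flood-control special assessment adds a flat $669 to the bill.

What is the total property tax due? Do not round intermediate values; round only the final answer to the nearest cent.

Assessed value = $2,048,979 × 0.87 = $1,782,611.73
Taxable value = $1,782,611.73 − $19,000 = $1,763,611.73
Millbrook Township: $1,763,611.73 × 0.00628 = $11,075.4816644
City of Ashport: $1,763,611.73 × 0.00551 = $9,717.5006323
Levies subtotal = $20,792.9822967
After credit = $20,792.9822967 − $1,198 = $19,594.9822967
Total = $19,594.9822967 + $669 = $20,263.9822967

$20,263.98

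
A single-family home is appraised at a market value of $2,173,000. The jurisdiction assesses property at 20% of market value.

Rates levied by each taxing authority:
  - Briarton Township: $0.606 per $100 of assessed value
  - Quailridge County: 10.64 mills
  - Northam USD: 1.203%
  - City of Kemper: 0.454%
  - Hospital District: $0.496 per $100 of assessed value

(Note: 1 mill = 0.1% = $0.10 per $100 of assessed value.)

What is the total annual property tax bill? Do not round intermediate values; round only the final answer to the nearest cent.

Assessed value = $2,173,000 × 0.2 = $434,600
Briarton Township: $434,600 × 0.00606 = $2,633.676
Quailridge County: $434,600 × 0.01064 = $4,624.144
Northam USD: $434,600 × 0.01203 = $5,228.238
City of Kemper: $434,600 × 0.00454 = $1,973.084
Hospital District: $434,600 × 0.00496 = $2,155.616
Total = $16,614.758

$16,614.76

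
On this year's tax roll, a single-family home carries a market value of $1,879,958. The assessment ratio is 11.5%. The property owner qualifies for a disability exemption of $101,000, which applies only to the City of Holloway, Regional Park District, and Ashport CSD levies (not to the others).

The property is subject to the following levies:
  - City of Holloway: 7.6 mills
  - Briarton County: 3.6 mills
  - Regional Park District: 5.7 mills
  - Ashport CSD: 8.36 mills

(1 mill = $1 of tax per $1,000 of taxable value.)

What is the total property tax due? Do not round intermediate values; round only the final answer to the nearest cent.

$3,273.43

Assessed value = $1,879,958 × 0.115 = $216,195.17
City of Holloway: ($216,195.17 − $101,000) × 0.0076 = $115,195.17 × 0.0076 = $875.483292
Briarton County: $216,195.17 × 0.0036 = $778.302612
Regional Park District: ($216,195.17 − $101,000) × 0.0057 = $115,195.17 × 0.0057 = $656.612469
Ashport CSD: ($216,195.17 − $101,000) × 0.00836 = $115,195.17 × 0.00836 = $963.0316212
Total = $3,273.4299942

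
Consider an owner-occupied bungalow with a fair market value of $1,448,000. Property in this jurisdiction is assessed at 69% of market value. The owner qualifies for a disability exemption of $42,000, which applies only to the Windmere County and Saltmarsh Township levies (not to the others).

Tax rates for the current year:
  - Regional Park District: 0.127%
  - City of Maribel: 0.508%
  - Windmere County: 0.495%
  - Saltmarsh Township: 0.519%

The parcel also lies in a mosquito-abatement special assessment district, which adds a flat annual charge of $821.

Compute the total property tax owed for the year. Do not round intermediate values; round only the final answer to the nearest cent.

$16,870.61

Assessed value = $1,448,000 × 0.69 = $999,120
Regional Park District: $999,120 × 0.00127 = $1,268.8824
City of Maribel: $999,120 × 0.00508 = $5,075.5296
Windmere County: ($999,120 − $42,000) × 0.00495 = $957,120 × 0.00495 = $4,737.744
Saltmarsh Township: ($999,120 − $42,000) × 0.00519 = $957,120 × 0.00519 = $4,967.4528
Levies subtotal = $16,049.6088
Total = $16,049.6088 + $821 = $16,870.6088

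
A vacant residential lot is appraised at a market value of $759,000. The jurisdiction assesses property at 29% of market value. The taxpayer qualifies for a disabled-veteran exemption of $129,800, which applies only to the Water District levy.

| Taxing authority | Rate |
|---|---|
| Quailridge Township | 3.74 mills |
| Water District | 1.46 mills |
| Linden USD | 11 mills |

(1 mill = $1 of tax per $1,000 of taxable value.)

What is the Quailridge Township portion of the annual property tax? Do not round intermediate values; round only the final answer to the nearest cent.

Assessed value = $759,000 × 0.29 = $220,110
Quailridge Township taxable value = $220,110 (exemption does not apply)
Quailridge Township levy = $220,110 × 0.00374 = $823.2114

$823.21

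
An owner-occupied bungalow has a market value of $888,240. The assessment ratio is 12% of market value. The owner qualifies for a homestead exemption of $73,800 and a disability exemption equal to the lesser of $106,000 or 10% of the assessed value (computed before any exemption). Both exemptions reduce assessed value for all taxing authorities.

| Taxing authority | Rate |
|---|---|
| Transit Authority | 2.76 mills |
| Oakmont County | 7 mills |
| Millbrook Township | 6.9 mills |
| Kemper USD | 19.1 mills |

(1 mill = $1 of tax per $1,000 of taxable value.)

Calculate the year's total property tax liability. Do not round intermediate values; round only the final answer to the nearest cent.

Assessed value = $888,240 × 0.12 = $106,588.8
Disability exemption = min($106,000, 10% × $106,588.8) = min($106,000, $10,658.88) = $10,658.88 (percentage binds)
Taxable value = $106,588.8 − $73,800 − $10,658.88 = $22,129.92
Transit Authority: $22,129.92 × 0.00276 = $61.0785792
Oakmont County: $22,129.92 × 0.007 = $154.90944
Millbrook Township: $22,129.92 × 0.0069 = $152.696448
Kemper USD: $22,129.92 × 0.0191 = $422.681472
Total = $791.3659392

$791.37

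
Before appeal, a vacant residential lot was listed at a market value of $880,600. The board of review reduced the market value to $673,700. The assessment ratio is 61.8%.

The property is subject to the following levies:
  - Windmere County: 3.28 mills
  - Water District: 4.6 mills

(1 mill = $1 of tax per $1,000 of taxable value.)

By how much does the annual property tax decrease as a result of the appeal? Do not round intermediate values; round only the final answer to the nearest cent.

Old assessed value = $880,600 × 0.618 = $544,210.8
New assessed value = $673,700 × 0.618 = $416,346.6
Combined rate = 0.00328 + 0.0046 = 0.00788
Old tax = $544,210.8 × 0.00788 = $4,288.381104
New tax = $416,346.6 × 0.00788 = $3,280.811208
Reduction = $4,288.381104 − $3,280.811208 = $1,007.569896

$1,007.57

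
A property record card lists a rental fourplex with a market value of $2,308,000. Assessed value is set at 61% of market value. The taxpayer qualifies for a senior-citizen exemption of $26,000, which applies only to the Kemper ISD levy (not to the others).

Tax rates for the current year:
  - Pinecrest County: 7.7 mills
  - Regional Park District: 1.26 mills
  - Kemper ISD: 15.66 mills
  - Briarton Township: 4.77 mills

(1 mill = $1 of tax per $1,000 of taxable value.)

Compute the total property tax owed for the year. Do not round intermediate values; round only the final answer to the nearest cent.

$40,970.43

Assessed value = $2,308,000 × 0.61 = $1,407,880
Pinecrest County: $1,407,880 × 0.0077 = $10,840.676
Regional Park District: $1,407,880 × 0.00126 = $1,773.9288
Kemper ISD: ($1,407,880 − $26,000) × 0.01566 = $1,381,880 × 0.01566 = $21,640.2408
Briarton Township: $1,407,880 × 0.00477 = $6,715.5876
Total = $40,970.4332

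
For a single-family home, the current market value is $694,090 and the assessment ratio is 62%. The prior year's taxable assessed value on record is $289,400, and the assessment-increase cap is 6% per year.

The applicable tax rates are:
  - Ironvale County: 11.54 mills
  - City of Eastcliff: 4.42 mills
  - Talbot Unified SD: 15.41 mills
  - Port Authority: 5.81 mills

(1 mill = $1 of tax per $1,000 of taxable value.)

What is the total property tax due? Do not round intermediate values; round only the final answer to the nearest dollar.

Uncapped assessed value = $694,090 × 0.62 = $430,335.8
Cap limit = $289,400 × 1.06 = $306,764
Taxable assessed value = min($430,335.8, $306,764) = $306,764 (cap binds)
Ironvale County: $306,764 × 0.01154 = $3,540.05656
City of Eastcliff: $306,764 × 0.00442 = $1,355.89688
Talbot Unified SD: $306,764 × 0.01541 = $4,727.23324
Port Authority: $306,764 × 0.00581 = $1,782.29884
Total = $11,405.48552

$11,405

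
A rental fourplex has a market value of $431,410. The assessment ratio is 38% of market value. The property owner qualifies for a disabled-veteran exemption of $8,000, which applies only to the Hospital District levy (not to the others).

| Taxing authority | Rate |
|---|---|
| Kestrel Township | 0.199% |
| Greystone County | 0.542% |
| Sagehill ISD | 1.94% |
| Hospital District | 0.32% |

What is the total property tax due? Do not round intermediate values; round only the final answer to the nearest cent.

Assessed value = $431,410 × 0.38 = $163,935.8
Kestrel Township: $163,935.8 × 0.00199 = $326.232242
Greystone County: $163,935.8 × 0.00542 = $888.532036
Sagehill ISD: $163,935.8 × 0.0194 = $3,180.35452
Hospital District: ($163,935.8 − $8,000) × 0.0032 = $155,935.8 × 0.0032 = $498.99456
Total = $4,894.113358

$4,894.11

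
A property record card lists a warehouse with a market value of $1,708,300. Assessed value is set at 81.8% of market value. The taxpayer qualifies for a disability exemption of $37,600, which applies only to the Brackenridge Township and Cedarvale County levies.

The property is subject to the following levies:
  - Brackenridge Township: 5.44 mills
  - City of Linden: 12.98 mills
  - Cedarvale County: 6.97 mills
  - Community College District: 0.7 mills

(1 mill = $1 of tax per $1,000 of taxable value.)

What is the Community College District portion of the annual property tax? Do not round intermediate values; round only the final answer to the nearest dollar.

$978

Assessed value = $1,708,300 × 0.818 = $1,397,389.4
Community College District taxable value = $1,397,389.4 (exemption does not apply)
Community College District levy = $1,397,389.4 × 0.0007 = $978.17258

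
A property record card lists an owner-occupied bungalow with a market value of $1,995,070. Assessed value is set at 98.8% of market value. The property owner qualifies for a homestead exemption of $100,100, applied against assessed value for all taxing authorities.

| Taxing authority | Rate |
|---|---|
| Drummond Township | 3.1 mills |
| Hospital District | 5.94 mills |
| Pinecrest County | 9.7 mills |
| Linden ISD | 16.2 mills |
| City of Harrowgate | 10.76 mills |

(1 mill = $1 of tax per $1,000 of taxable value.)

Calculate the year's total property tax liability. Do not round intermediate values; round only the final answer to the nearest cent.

$85,506.03

Assessed value = $1,995,070 × 0.988 = $1,971,129.16
Taxable value = $1,971,129.16 − $100,100 = $1,871,029.16
Drummond Township: $1,871,029.16 × 0.0031 = $5,800.190396
Hospital District: $1,871,029.16 × 0.00594 = $11,113.9132104
Pinecrest County: $1,871,029.16 × 0.0097 = $18,148.982852
Linden ISD: $1,871,029.16 × 0.0162 = $30,310.672392
City of Harrowgate: $1,871,029.16 × 0.01076 = $20,132.2737616
Total = $5,800.190396 + $11,113.9132104 + $18,148.982852 + $30,310.672392 + $20,132.2737616 = $85,506.032612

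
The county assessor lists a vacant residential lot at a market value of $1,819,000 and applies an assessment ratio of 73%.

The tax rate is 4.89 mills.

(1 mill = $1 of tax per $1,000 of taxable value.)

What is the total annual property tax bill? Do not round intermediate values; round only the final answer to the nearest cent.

$6,493.28

Assessed value = $1,819,000 × 0.73 = $1,327,870
Tax = $1,327,870 × 0.00489 = $6,493.2843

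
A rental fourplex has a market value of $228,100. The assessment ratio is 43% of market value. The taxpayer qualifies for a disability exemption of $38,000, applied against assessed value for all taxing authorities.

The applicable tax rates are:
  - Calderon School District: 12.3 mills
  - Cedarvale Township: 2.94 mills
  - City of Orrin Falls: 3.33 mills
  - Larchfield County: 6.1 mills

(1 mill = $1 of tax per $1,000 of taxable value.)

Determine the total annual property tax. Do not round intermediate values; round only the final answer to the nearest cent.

$1,482.25

Assessed value = $228,100 × 0.43 = $98,083
Taxable value = $98,083 − $38,000 = $60,083
Calderon School District: $60,083 × 0.0123 = $739.0209
Cedarvale Township: $60,083 × 0.00294 = $176.64402
City of Orrin Falls: $60,083 × 0.00333 = $200.07639
Larchfield County: $60,083 × 0.0061 = $366.5063
Total = $739.0209 + $176.64402 + $200.07639 + $366.5063 = $1,482.24761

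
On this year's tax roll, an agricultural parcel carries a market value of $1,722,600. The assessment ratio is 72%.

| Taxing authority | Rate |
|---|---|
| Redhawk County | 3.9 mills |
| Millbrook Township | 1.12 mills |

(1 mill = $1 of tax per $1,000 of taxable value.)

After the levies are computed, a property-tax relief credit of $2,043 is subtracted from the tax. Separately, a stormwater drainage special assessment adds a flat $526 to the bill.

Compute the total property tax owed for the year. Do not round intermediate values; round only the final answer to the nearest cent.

Assessed value = $1,722,600 × 0.72 = $1,240,272
Redhawk County: $1,240,272 × 0.0039 = $4,837.0608
Millbrook Township: $1,240,272 × 0.00112 = $1,389.10464
Levies subtotal = $6,226.16544
After credit = $6,226.16544 − $2,043 = $4,183.16544
Total = $4,183.16544 + $526 = $4,709.16544

$4,709.17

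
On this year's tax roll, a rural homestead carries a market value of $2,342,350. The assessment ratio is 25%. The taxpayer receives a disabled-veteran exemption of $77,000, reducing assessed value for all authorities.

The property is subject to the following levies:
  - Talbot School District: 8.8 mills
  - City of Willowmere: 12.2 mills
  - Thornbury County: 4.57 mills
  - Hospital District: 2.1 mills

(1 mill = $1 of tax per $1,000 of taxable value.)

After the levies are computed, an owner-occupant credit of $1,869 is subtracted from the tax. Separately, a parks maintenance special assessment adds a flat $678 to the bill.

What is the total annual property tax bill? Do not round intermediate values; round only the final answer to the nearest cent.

Assessed value = $2,342,350 × 0.25 = $585,587.5
Taxable value = $585,587.5 − $77,000 = $508,587.5
Talbot School District: $508,587.5 × 0.0088 = $4,475.57
City of Willowmere: $508,587.5 × 0.0122 = $6,204.7675
Thornbury County: $508,587.5 × 0.00457 = $2,324.244875
Hospital District: $508,587.5 × 0.0021 = $1,068.03375
Levies subtotal = $14,072.616125
After credit = $14,072.616125 − $1,869 = $12,203.616125
Total = $12,203.616125 + $678 = $12,881.616125

$12,881.62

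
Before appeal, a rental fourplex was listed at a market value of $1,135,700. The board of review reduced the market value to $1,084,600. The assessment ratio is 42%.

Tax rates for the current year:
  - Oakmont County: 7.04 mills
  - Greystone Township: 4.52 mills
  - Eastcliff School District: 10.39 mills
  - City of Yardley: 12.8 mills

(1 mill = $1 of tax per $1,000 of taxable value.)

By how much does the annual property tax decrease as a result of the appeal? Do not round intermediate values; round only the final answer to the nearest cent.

$745.80

Old assessed value = $1,135,700 × 0.42 = $476,994
New assessed value = $1,084,600 × 0.42 = $455,532
Combined rate = 0.00704 + 0.00452 + 0.01039 + 0.0128 = 0.03475
Old tax = $476,994 × 0.03475 = $16,575.5415
New tax = $455,532 × 0.03475 = $15,829.737
Reduction = $16,575.5415 − $15,829.737 = $745.8045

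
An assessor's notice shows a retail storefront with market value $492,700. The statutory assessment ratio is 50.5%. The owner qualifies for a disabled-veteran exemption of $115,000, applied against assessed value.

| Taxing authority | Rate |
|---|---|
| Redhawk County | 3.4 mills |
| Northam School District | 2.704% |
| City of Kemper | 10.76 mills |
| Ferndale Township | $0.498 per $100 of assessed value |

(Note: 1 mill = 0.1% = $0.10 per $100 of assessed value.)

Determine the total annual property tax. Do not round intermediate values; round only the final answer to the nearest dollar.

$6,180

Assessed value = $492,700 × 0.505 = $248,813.5
Taxable value = $248,813.5 − $115,000 = $133,813.5
Redhawk County: $133,813.5 × 0.0034 = $454.9659
Northam School District: $133,813.5 × 0.02704 = $3,618.31704
City of Kemper: $133,813.5 × 0.01076 = $1,439.83326
Ferndale Township: $133,813.5 × 0.00498 = $666.39123
Total = $6,179.50743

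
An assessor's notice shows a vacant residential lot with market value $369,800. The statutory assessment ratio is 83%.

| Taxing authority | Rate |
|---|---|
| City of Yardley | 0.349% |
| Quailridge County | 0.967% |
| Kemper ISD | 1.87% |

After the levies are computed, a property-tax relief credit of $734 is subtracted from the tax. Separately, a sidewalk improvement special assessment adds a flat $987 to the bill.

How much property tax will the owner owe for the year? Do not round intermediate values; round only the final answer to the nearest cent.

$10,031.92

Assessed value = $369,800 × 0.83 = $306,934
City of Yardley: $306,934 × 0.00349 = $1,071.19966
Quailridge County: $306,934 × 0.00967 = $2,968.05178
Kemper ISD: $306,934 × 0.0187 = $5,739.6658
Levies subtotal = $9,778.91724
After credit = $9,778.91724 − $734 = $9,044.91724
Total = $9,044.91724 + $987 = $10,031.91724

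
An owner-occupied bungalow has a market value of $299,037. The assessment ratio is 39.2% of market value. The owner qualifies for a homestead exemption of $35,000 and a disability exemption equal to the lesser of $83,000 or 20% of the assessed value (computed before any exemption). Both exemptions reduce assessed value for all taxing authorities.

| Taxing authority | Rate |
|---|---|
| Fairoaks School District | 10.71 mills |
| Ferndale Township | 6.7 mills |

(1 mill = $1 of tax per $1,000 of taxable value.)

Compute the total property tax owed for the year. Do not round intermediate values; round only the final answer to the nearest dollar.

Assessed value = $299,037 × 0.392 = $117,222.504
Disability exemption = min($83,000, 20% × $117,222.504) = min($83,000, $23,444.5008) = $23,444.5008 (percentage binds)
Taxable value = $117,222.504 − $35,000 − $23,444.5008 = $58,778.0032
Fairoaks School District: $58,778.0032 × 0.01071 = $629.512414272
Ferndale Township: $58,778.0032 × 0.0067 = $393.81262144
Total = $1,023.325035712

$1,023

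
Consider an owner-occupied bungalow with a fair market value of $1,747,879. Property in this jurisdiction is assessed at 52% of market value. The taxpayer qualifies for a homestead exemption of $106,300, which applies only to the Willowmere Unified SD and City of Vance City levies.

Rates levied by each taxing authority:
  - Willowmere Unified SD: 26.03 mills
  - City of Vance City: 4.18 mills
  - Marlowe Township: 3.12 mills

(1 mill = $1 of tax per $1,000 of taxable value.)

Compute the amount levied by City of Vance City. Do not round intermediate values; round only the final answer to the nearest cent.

Assessed value = $1,747,879 × 0.52 = $908,897.08
City of Vance City taxable value = $908,897.08 − $106,300 = $802,597.08
City of Vance City levy = $802,597.08 × 0.00418 = $3,354.8557944

$3,354.86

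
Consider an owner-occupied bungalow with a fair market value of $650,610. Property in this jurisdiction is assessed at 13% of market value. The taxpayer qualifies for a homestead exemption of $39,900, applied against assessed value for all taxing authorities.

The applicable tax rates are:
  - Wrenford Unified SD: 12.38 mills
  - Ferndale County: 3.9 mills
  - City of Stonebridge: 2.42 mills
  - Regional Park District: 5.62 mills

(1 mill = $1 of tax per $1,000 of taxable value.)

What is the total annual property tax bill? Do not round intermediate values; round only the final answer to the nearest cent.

Assessed value = $650,610 × 0.13 = $84,579.3
Taxable value = $84,579.3 − $39,900 = $44,679.3
Wrenford Unified SD: $44,679.3 × 0.01238 = $553.129734
Ferndale County: $44,679.3 × 0.0039 = $174.24927
City of Stonebridge: $44,679.3 × 0.00242 = $108.123906
Regional Park District: $44,679.3 × 0.00562 = $251.097666
Total = $553.129734 + $174.24927 + $108.123906 + $251.097666 = $1,086.600576

$1,086.60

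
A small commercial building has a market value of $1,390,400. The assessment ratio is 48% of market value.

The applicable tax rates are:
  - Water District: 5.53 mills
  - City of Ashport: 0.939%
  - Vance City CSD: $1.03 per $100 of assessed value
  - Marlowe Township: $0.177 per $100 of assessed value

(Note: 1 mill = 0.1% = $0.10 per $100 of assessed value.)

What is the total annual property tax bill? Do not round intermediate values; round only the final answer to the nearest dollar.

$18,013

Assessed value = $1,390,400 × 0.48 = $667,392
Water District: $667,392 × 0.00553 = $3,690.67776
City of Ashport: $667,392 × 0.00939 = $6,266.81088
Vance City CSD: $667,392 × 0.0103 = $6,874.1376
Marlowe Township: $667,392 × 0.00177 = $1,181.28384
Total = $18,012.91008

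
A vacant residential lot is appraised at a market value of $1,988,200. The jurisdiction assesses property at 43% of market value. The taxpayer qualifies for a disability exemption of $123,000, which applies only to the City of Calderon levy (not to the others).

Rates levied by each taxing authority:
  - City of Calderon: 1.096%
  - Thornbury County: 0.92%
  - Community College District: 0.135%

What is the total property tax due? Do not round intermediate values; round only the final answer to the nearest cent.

Assessed value = $1,988,200 × 0.43 = $854,926
City of Calderon: ($854,926 − $123,000) × 0.01096 = $731,926 × 0.01096 = $8,021.90896
Thornbury County: $854,926 × 0.0092 = $7,865.3192
Community College District: $854,926 × 0.00135 = $1,154.1501
Total = $17,041.37826

$17,041.38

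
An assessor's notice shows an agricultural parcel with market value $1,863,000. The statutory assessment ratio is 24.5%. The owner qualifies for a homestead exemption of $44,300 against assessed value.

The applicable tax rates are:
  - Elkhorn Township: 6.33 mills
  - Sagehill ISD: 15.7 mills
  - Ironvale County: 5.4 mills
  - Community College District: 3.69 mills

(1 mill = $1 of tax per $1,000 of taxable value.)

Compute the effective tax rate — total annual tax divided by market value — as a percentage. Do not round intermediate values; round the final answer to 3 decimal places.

Assessed value = $1,863,000 × 0.245 = $456,435
Taxable value = $456,435 − $44,300 = $412,135
Elkhorn Township: $412,135 × 0.00633 = $2,608.81455
Sagehill ISD: $412,135 × 0.0157 = $6,470.5195
Ironvale County: $412,135 × 0.0054 = $2,225.529
Community College District: $412,135 × 0.00369 = $1,520.77815
Total tax = $12,825.6412
Effective rate = $12,825.6412 ÷ $1,863,000 = 0.688% of market value

0.688%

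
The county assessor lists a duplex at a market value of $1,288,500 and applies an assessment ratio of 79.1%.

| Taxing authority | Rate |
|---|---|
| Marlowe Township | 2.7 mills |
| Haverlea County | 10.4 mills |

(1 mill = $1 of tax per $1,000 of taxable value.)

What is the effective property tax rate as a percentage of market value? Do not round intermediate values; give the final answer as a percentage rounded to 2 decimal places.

Assessed value = $1,288,500 × 0.791 = $1,019,203.5
Marlowe Township: $1,019,203.5 × 0.0027 = $2,751.84945
Haverlea County: $1,019,203.5 × 0.0104 = $10,599.7164
Total tax = $13,351.56585
Effective rate = $13,351.56585 ÷ $1,288,500 = 1.04% of market value

1.04%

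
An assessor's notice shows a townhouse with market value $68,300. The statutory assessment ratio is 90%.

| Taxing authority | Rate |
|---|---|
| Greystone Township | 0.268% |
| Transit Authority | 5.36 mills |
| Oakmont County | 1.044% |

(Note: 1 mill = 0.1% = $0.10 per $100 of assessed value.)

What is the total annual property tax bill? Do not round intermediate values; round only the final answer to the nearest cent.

$1,135.97

Assessed value = $68,300 × 0.9 = $61,470
Greystone Township: $61,470 × 0.00268 = $164.7396
Transit Authority: $61,470 × 0.00536 = $329.4792
Oakmont County: $61,470 × 0.01044 = $641.7468
Total = $1,135.9656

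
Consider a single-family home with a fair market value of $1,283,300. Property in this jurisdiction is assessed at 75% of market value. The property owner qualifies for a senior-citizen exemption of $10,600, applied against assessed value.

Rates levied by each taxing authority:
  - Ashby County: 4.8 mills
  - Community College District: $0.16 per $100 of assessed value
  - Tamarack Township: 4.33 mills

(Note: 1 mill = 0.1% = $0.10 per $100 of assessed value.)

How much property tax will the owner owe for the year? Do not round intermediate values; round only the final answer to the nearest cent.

$10,213.62

Assessed value = $1,283,300 × 0.75 = $962,475
Taxable value = $962,475 − $10,600 = $951,875
Ashby County: $951,875 × 0.0048 = $4,569
Community College District: $951,875 × 0.0016 = $1,523
Tamarack Township: $951,875 × 0.00433 = $4,121.61875
Total = $10,213.61875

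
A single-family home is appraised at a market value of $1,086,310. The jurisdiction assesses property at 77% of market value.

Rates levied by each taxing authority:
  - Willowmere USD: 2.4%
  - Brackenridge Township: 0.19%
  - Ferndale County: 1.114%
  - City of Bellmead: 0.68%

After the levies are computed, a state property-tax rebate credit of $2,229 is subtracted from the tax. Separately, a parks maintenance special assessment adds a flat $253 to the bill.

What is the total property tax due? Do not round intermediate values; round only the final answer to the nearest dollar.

$34,694

Assessed value = $1,086,310 × 0.77 = $836,458.7
Willowmere USD: $836,458.7 × 0.024 = $20,075.0088
Brackenridge Township: $836,458.7 × 0.0019 = $1,589.27153
Ferndale County: $836,458.7 × 0.01114 = $9,318.149918
City of Bellmead: $836,458.7 × 0.0068 = $5,687.91916
Levies subtotal = $36,670.349408
After credit = $36,670.349408 − $2,229 = $34,441.349408
Total = $34,441.349408 + $253 = $34,694.349408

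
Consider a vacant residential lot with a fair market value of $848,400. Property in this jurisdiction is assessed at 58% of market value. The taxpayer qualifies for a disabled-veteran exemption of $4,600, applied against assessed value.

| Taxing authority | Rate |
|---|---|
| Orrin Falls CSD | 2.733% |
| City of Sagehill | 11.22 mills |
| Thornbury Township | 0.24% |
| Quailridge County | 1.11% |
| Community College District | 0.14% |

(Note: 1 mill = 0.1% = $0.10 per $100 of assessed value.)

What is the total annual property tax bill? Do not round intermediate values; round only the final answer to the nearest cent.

Assessed value = $848,400 × 0.58 = $492,072
Taxable value = $492,072 − $4,600 = $487,472
Orrin Falls CSD: $487,472 × 0.02733 = $13,322.60976
City of Sagehill: $487,472 × 0.01122 = $5,469.43584
Thornbury Township: $487,472 × 0.0024 = $1,169.9328
Quailridge County: $487,472 × 0.0111 = $5,410.9392
Community College District: $487,472 × 0.0014 = $682.4608
Total = $26,055.3784

$26,055.38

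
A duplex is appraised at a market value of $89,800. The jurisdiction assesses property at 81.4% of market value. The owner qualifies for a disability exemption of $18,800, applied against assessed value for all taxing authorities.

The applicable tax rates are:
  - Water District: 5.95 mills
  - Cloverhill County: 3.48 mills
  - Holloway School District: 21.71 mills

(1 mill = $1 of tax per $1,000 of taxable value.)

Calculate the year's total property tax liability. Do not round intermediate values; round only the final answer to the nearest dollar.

$1,691

Assessed value = $89,800 × 0.814 = $73,097.2
Taxable value = $73,097.2 − $18,800 = $54,297.2
Water District: $54,297.2 × 0.00595 = $323.06834
Cloverhill County: $54,297.2 × 0.00348 = $188.954256
Holloway School District: $54,297.2 × 0.02171 = $1,178.792212
Total = $323.06834 + $188.954256 + $1,178.792212 = $1,690.814808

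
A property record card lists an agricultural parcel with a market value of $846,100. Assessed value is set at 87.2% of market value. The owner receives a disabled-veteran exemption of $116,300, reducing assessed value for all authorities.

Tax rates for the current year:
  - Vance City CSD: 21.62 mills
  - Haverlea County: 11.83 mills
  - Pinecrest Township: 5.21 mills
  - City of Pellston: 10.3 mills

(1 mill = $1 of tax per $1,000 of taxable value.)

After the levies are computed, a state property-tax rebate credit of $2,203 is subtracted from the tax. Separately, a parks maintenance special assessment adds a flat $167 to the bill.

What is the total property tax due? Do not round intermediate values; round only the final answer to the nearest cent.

Assessed value = $846,100 × 0.872 = $737,799.2
Taxable value = $737,799.2 − $116,300 = $621,499.2
Vance City CSD: $621,499.2 × 0.02162 = $13,436.812704
Haverlea County: $621,499.2 × 0.01183 = $7,352.335536
Pinecrest Township: $621,499.2 × 0.00521 = $3,238.010832
City of Pellston: $621,499.2 × 0.0103 = $6,401.44176
Levies subtotal = $30,428.600832
After credit = $30,428.600832 − $2,203 = $28,225.600832
Total = $28,225.600832 + $167 = $28,392.600832

$28,392.60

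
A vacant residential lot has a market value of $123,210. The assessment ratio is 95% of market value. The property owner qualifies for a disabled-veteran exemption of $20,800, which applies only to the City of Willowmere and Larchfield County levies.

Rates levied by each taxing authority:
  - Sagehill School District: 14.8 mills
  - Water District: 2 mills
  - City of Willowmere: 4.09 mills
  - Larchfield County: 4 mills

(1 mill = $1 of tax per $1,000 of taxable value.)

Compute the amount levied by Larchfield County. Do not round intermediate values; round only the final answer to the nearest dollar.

$385

Assessed value = $123,210 × 0.95 = $117,049.5
Larchfield County taxable value = $117,049.5 − $20,800 = $96,249.5
Larchfield County levy = $96,249.5 × 0.004 = $384.998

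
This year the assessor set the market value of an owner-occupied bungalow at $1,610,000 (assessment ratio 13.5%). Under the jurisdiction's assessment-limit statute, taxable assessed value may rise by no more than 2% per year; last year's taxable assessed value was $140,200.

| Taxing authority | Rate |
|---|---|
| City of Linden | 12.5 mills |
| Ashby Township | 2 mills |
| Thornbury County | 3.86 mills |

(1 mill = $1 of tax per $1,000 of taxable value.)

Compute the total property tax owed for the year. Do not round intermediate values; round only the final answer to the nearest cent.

$2,625.55

Uncapped assessed value = $1,610,000 × 0.135 = $217,350
Cap limit = $140,200 × 1.02 = $143,004
Taxable assessed value = min($217,350, $143,004) = $143,004 (cap binds)
City of Linden: $143,004 × 0.0125 = $1,787.55
Ashby Township: $143,004 × 0.002 = $286.008
Thornbury County: $143,004 × 0.00386 = $551.99544
Total = $2,625.55344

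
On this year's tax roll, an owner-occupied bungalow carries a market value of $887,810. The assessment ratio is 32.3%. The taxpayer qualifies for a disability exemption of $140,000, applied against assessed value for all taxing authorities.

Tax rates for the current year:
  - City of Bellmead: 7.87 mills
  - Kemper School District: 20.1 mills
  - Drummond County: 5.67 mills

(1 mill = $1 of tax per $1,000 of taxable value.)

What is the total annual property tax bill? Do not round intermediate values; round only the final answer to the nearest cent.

Assessed value = $887,810 × 0.323 = $286,762.63
Taxable value = $286,762.63 − $140,000 = $146,762.63
City of Bellmead: $146,762.63 × 0.00787 = $1,155.0218981
Kemper School District: $146,762.63 × 0.0201 = $2,949.928863
Drummond County: $146,762.63 × 0.00567 = $832.1441121
Total = $1,155.0218981 + $2,949.928863 + $832.1441121 = $4,937.0948732

$4,937.09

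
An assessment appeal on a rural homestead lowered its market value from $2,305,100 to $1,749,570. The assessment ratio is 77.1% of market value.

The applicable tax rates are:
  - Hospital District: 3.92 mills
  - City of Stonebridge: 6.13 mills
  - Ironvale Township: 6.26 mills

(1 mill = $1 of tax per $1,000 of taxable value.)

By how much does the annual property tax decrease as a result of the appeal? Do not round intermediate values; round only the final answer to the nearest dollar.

$6,986

Old assessed value = $2,305,100 × 0.771 = $1,777,232.1
New assessed value = $1,749,570 × 0.771 = $1,348,918.47
Combined rate = 0.00392 + 0.00613 + 0.00626 = 0.01631
Old tax = $1,777,232.1 × 0.01631 = $28,986.655551
New tax = $1,348,918.47 × 0.01631 = $22,000.8602457
Reduction = $28,986.655551 − $22,000.8602457 = $6,985.7953053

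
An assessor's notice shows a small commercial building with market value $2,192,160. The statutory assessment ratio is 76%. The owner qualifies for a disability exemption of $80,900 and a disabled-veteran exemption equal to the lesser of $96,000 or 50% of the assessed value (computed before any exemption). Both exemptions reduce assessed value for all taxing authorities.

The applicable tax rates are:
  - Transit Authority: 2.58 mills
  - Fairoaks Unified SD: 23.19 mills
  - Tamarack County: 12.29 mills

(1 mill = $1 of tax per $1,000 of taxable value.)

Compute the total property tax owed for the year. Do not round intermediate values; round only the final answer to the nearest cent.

$56,676.73

Assessed value = $2,192,160 × 0.76 = $1,666,041.6
Disabled-veteran exemption = min($96,000, 50% × $1,666,041.6) = min($96,000, $833,020.8) = $96,000 (dollar cap binds)
Taxable value = $1,666,041.6 − $80,900 − $96,000 = $1,489,141.6
Transit Authority: $1,489,141.6 × 0.00258 = $3,841.985328
Fairoaks Unified SD: $1,489,141.6 × 0.02319 = $34,533.193704
Tamarack County: $1,489,141.6 × 0.01229 = $18,301.550264
Total = $56,676.729296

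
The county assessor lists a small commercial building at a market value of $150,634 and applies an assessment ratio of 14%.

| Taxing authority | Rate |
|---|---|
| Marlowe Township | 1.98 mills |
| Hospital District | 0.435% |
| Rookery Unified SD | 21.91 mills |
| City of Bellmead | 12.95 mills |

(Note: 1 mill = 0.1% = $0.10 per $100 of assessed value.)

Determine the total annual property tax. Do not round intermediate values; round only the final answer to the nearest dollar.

Assessed value = $150,634 × 0.14 = $21,088.76
Marlowe Township: $21,088.76 × 0.00198 = $41.7557448
Hospital District: $21,088.76 × 0.00435 = $91.736106
Rookery Unified SD: $21,088.76 × 0.02191 = $462.0547316
City of Bellmead: $21,088.76 × 0.01295 = $273.099442
Total = $868.6460244

$869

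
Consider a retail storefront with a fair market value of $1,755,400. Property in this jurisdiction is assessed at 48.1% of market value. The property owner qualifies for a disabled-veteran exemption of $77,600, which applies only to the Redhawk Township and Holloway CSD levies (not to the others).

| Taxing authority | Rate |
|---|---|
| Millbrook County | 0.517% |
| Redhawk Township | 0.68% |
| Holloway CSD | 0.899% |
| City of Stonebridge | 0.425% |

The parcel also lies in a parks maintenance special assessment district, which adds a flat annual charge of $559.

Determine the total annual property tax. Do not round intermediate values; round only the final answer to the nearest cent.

Assessed value = $1,755,400 × 0.481 = $844,347.4
Millbrook County: $844,347.4 × 0.00517 = $4,365.276058
Redhawk Township: ($844,347.4 − $77,600) × 0.0068 = $766,747.4 × 0.0068 = $5,213.88232
Holloway CSD: ($844,347.4 − $77,600) × 0.00899 = $766,747.4 × 0.00899 = $6,893.059126
City of Stonebridge: $844,347.4 × 0.00425 = $3,588.47645
Levies subtotal = $20,060.693954
Total = $20,060.693954 + $559 = $20,619.693954

$20,619.69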